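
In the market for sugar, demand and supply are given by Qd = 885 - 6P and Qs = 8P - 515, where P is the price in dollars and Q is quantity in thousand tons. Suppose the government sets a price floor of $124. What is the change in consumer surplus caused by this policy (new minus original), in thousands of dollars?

-5112

Without the control the market clears where 885 - 6P = 8P - 515, i.e. P* = 100 and Q* = 285.
The floor of 124 is above the equilibrium price 100, so it binds.
At P = 124: Qd = 885 - 6·124 = 141 and Qs = 8·124 - 515 = 477.
Consumer surplus without the control is ½ · (147.5 - 100) · 285 = 6768.75.
With the floor, consumers buy 141 units at 124, so CS = ½ · (147.5 - 124) · 141 = 1656.75.
Change in consumer surplus = 1656.75 - 6768.75 = -5112.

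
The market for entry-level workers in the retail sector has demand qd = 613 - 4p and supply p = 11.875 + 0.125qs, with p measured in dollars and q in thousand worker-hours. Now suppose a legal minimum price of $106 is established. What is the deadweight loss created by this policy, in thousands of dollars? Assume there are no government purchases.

Rearranging supply gives qs = 8p - 95. In a free market, 613 - 4p = 8p - 95 gives the equilibrium p* = 59, q* = 377.
Since 106 > 59, the floor is binding.
At p = 106: qd = 613 - 4·106 = 189 and qs = 8·106 - 95 = 753.
Quantity traded falls to 189. At q = 189 the demand price is (613 - 189)/4 = 106 and the supply price is (95 + 189)/8 = 35.5.
Deadweight loss = ½ · (106 - 35.5) · (377 - 189) = ½ · 70.5 · 188 = 6627.

6627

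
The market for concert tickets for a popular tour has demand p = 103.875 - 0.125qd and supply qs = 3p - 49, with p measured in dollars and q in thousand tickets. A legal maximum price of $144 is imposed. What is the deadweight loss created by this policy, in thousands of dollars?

Rearranging demand gives qd = 831 - 8p. Equilibrium: 831 - 8p = 3p - 49, so 880 = 11p and p* = 80, q* = 191.
Since 144 is above p* = 80, the ceiling does not bind and the free-market outcome prevails.
Since the control does not bind, no trades are prevented and deadweight loss is zero.

0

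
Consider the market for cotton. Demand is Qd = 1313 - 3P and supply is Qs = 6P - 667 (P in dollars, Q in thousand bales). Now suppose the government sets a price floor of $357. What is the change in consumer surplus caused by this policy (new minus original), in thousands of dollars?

Without the control the market clears where 1313 - 3P = 6P - 667, i.e. P* = 220 and Q* = 653.
The floor of 357 is above the equilibrium price 220, so it binds.
At P = 357: Qd = 1313 - 3·357 = 242 and Qs = 6·357 - 667 = 1475.
Consumer surplus without the control is ½ · (1313/3 - 220) · 653 = 426409/6.
With the floor, consumers buy 242 units at 357, so CS = ½ · (1313/3 - 357) · 242 = 29282/3.
Change in consumer surplus = 29282/3 - 426409/6 = -61307.5.

-61307.5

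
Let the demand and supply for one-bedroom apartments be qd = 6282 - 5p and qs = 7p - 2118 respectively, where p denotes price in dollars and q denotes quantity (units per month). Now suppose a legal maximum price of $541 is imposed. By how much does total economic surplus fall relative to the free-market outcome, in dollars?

212360.4

In a free market, 6282 - 5p = 7p - 2118 gives the equilibrium p* = 700, q* = 2782.
Because the ceiling (541) lies below the market-clearing price, it is binding.
At p = 541: qd = 6282 - 5·541 = 3577 and qs = 7·541 - 2118 = 1669.
Quantity traded falls to 1669. At q = 1669 the demand price is (6282 - 1669)/5 = 922.6 and the supply price is (2118 + 1669)/7 = 541.
Deadweight loss = ½ · (922.6 - 541) · (2782 - 1669) = ½ · 381.6 · 1113 = 212360.4.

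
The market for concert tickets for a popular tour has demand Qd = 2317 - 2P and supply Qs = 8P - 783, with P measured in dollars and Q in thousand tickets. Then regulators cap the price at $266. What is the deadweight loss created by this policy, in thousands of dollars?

In a free market, 2317 - 2P = 8P - 783 gives the equilibrium P* = 310, Q* = 1697.
The ceiling of 266 is below the equilibrium price 310, so it binds.
At P = 266: Qd = 2317 - 2·266 = 1785 and Qs = 8·266 - 783 = 1345.
Quantity traded falls to 1345. At Q = 1345 the demand price is (2317 - 1345)/2 = 486 and the supply price is (783 + 1345)/8 = 266.
Deadweight loss = ½ · (486 - 266) · (1697 - 1345) = ½ · 220 · 352 = 38720.

38720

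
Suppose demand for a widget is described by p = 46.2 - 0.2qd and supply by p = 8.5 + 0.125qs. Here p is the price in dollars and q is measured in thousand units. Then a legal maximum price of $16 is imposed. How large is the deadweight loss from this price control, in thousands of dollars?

509.6

Rearranging demand gives qd = 231 - 5p; rearranging supply gives qs = 8p - 68. Without the control the market clears where 231 - 5p = 8p - 68, i.e. p* = 23 and q* = 116.
Because the ceiling (16) lies below the market-clearing price, it is binding.
At p = 16: qd = 231 - 5·16 = 151 and qs = 8·16 - 68 = 60.
Quantity traded falls to 60. At q = 60 the demand price is (231 - 60)/5 = 34.2 and the supply price is (68 + 60)/8 = 16.
Deadweight loss = ½ · (34.2 - 16) · (116 - 60) = ½ · 18.2 · 56 = 509.6.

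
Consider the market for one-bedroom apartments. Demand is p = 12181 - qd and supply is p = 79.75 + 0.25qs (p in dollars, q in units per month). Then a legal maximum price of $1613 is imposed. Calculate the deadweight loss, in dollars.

Rearranging demand gives qd = 12181 - p; rearranging supply gives qs = 4p - 319. In a free market, 12181 - p = 4p - 319 gives the equilibrium p* = 2500, q* = 9681.
The ceiling of 1613 is below the equilibrium price 2500, so it binds.
At p = 1613: qd = 12181 - 1613 = 10568 and qs = 4·1613 - 319 = 6133.
Quantity traded falls to 6133. At q = 6133 the demand price is 12181 - 6133 = 6048 and the supply price is (319 + 6133)/4 = 1613.
Deadweight loss = ½ · (6048 - 1613) · (9681 - 6133) = ½ · 4435 · 3548 = 7867690.

7867690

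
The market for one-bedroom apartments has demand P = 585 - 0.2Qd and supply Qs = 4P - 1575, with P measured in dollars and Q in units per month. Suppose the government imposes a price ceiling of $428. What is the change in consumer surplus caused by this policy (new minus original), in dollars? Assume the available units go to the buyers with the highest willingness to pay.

Rearranging demand gives Qd = 2925 - 5P. Equilibrium: 2925 - 5P = 4P - 1575, so 4500 = 9P and P* = 500, Q* = 425.
The ceiling of 428 is below the equilibrium price 500, so it binds.
At P = 428: Qd = 2925 - 5·428 = 785 and Qs = 4·428 - 1575 = 137.
Consumer surplus without the control is ½ · (585 - 500) · 425 = 18062.5.
With the ceiling, 137 units are sold at 428 (assume they go to the highest-value buyers). The demand price at Q = 137 is 557.6, so CS = ½ · [(585 - 428) + (557.6 - 428)] · 137 = 19632.1.
Change in consumer surplus = 19632.1 - 18062.5 = 1569.6.

1569.6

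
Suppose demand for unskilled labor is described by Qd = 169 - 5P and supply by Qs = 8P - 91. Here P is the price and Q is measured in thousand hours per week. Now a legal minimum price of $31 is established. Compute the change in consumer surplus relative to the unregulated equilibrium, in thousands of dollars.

Setting quantity demanded equal to quantity supplied, 169 - 5P = 8P - 91, gives P* = 20 and Q* = 69.
Because the floor (31) lies above the market-clearing price, it is binding.
At P = 31: Qd = 169 - 5·31 = 14 and Qs = 8·31 - 91 = 157.
Consumer surplus without the control is ½ · (33.8 - 20) · 69 = 476.1.
With the floor, consumers buy 14 units at 31, so CS = ½ · (33.8 - 31) · 14 = 19.6.
Change in consumer surplus = 19.6 - 476.1 = -456.5.

-456.5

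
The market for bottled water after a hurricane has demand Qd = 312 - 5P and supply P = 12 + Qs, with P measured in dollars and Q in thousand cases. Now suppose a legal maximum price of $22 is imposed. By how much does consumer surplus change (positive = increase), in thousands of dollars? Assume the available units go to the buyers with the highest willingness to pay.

217.6

Rearranging supply gives Qs = P - 12. In a free market, 312 - 5P = P - 12 gives the equilibrium P* = 54, Q* = 42.
Since 22 < 54, the ceiling is binding.
At P = 22: Qd = 312 - 5·22 = 202 and Qs = 22 - 12 = 10.
Consumer surplus without the control is ½ · (62.4 - 54) · 42 = 176.4.
With the ceiling, 10 units are sold at 22 (assume they go to the highest-value buyers). The demand price at Q = 10 is 60.4, so CS = ½ · [(62.4 - 22) + (60.4 - 22)] · 10 = 394.
Change in consumer surplus = 394 - 176.4 = 217.6.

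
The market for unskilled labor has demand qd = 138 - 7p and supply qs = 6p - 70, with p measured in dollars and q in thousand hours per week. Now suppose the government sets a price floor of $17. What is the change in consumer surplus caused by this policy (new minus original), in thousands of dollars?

Without the control the market clears where 138 - 7p = 6p - 70, i.e. p* = 16 and q* = 26.
The floor of 17 is above the equilibrium price 16, so it binds.
At p = 17: qd = 138 - 7·17 = 19 and qs = 6·17 - 70 = 32.
Consumer surplus without the control is ½ · (138/7 - 16) · 26 = 338/7.
With the floor, consumers buy 19 units at 17, so CS = ½ · (138/7 - 17) · 19 = 361/14.
Change in consumer surplus = 361/14 - 338/7 = -22.5.

-22.5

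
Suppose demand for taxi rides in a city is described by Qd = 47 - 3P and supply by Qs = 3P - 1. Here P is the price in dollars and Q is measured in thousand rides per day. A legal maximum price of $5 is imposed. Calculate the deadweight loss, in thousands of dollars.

27

Setting quantity demanded equal to quantity supplied, 47 - 3P = 3P - 1, gives P* = 8 and Q* = 23.
Since 5 < 8, the ceiling is binding.
At P = 5: Qd = 47 - 3·5 = 32 and Qs = 3·5 - 1 = 14.
Quantity traded falls to 14. At Q = 14 the demand price is (47 - 14)/3 = 11 and the supply price is (1 + 14)/3 = 5.
Deadweight loss = ½ · (11 - 5) · (23 - 14) = ½ · 6 · 9 = 27.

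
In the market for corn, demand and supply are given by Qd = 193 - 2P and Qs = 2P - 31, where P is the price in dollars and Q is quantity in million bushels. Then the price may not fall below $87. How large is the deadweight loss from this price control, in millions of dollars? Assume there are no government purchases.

Setting quantity demanded equal to quantity supplied, 193 - 2P = 2P - 31, gives P* = 56 and Q* = 81.
Since 87 > 56, the floor is binding.
At P = 87: Qd = 193 - 2·87 = 19 and Qs = 2·87 - 31 = 143.
Quantity traded falls to 19. At Q = 19 the demand price is (193 - 19)/2 = 87 and the supply price is (31 + 19)/2 = 25.
Deadweight loss = ½ · (87 - 25) · (81 - 19) = ½ · 62 · 62 = 1922.

1922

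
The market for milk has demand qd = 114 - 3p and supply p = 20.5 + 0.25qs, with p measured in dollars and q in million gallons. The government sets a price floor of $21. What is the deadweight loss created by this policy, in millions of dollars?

Rearranging supply gives qs = 4p - 82. Setting quantity demanded equal to quantity supplied, 114 - 3p = 4p - 82, gives p* = 28 and q* = 30.
The floor of 21 is below the equilibrium price 28, so it is not binding; the market clears at p* = 28, q* = 30.
Since the control does not bind, no trades are prevented and deadweight loss is zero.

0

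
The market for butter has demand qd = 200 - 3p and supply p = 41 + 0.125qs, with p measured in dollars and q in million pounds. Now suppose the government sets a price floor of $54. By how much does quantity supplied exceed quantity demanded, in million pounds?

Rearranging supply gives qs = 8p - 328. Equilibrium: 200 - 3p = 8p - 328, so 528 = 11p and p* = 48, q* = 56.
Because the floor (54) lies above the market-clearing price, it is binding.
At p = 54: qd = 200 - 3·54 = 38 and qs = 8·54 - 328 = 104.
Surplus = qs - qd = 104 - 38 = 66.

66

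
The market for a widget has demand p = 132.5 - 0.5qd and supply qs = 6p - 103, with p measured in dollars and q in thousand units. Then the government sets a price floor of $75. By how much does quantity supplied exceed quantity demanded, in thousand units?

232

Rearranging demand gives qd = 265 - 2p. In a free market, 265 - 2p = 6p - 103 gives the equilibrium p* = 46, q* = 173.
Since 75 > 46, the floor is binding.
At p = 75: qd = 265 - 2·75 = 115 and qs = 6·75 - 103 = 347.
Surplus = qs - qd = 347 - 115 = 232.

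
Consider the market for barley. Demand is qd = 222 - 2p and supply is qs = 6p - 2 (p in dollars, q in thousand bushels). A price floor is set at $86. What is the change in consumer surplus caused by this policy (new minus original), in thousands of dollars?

In a free market, 222 - 2p = 6p - 2 gives the equilibrium p* = 28, q* = 166.
Since 86 > 28, the floor is binding.
At p = 86: qd = 222 - 2·86 = 50 and qs = 6·86 - 2 = 514.
Consumer surplus without the control is ½ · (111 - 28) · 166 = 6889.
With the floor, consumers buy 50 units at 86, so CS = ½ · (111 - 86) · 50 = 625.
Change in consumer surplus = 625 - 6889 = -6264.

-6264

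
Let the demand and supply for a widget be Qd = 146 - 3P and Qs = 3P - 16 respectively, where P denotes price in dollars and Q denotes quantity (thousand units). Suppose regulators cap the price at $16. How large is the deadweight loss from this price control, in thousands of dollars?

363

Equilibrium: 146 - 3P = 3P - 16, so 162 = 6P and P* = 27, Q* = 65.
Because the ceiling (16) lies below the market-clearing price, it is binding.
At P = 16: Qd = 146 - 3·16 = 98 and Qs = 3·16 - 16 = 32.
Quantity traded falls to 32. At Q = 32 the demand price is (146 - 32)/3 = 38 and the supply price is (16 + 32)/3 = 16.
Deadweight loss = ½ · (38 - 16) · (65 - 32) = ½ · 22 · 33 = 363.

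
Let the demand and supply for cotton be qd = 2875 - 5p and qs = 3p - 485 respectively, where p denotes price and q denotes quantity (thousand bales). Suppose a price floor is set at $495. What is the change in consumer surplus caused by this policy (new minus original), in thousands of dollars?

-44062.5

Without the control the market clears where 2875 - 5p = 3p - 485, i.e. p* = 420 and q* = 775.
Because the floor (495) lies above the market-clearing price, it is binding.
At p = 495: qd = 2875 - 5·495 = 400 and qs = 3·495 - 485 = 1000.
Consumer surplus without the control is ½ · (575 - 420) · 775 = 60062.5.
With the floor, consumers buy 400 units at 495, so CS = ½ · (575 - 495) · 400 = 16000.
Change in consumer surplus = 16000 - 60062.5 = -44062.5.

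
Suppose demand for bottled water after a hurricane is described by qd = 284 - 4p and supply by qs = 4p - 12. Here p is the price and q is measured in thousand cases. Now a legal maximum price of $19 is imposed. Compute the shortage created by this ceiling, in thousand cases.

144

Equilibrium: 284 - 4p = 4p - 12, so 296 = 8p and p* = 37, q* = 136.
Since 19 < 37, the ceiling is binding.
At p = 19: qd = 284 - 4·19 = 208 and qs = 4·19 - 12 = 64.
Shortage = qd - qs = 208 - 64 = 144.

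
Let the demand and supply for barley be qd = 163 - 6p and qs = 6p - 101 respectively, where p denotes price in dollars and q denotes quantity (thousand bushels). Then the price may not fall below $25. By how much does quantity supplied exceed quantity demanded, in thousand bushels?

36

Without the control the market clears where 163 - 6p = 6p - 101, i.e. p* = 22 and q* = 31.
Since 25 > 22, the floor is binding.
At p = 25: qd = 163 - 6·25 = 13 and qs = 6·25 - 101 = 49.
Surplus = qs - qd = 49 - 13 = 36.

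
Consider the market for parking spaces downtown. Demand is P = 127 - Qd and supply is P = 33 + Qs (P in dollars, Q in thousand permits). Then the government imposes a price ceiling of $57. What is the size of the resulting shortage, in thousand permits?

Rearranging demand gives Qd = 127 - P; rearranging supply gives Qs = P - 33. Equilibrium: 127 - P = P - 33, so 160 = 2P and P* = 80, Q* = 47.
Since 57 < 80, the ceiling is binding.
At P = 57: Qd = 127 - 57 = 70 and Qs = 57 - 33 = 24.
Shortage = Qd - Qs = 70 - 24 = 46.

46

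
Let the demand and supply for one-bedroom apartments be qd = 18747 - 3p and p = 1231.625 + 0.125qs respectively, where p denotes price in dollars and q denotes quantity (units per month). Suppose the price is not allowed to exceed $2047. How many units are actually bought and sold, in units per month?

Rearranging supply gives qs = 8p - 9853. Without the control the market clears where 18747 - 3p = 8p - 9853, i.e. p* = 2600 and q* = 10947.
The ceiling of 2047 is below the equilibrium price 2600, so it binds.
At p = 2047: qd = 18747 - 3·2047 = 12606 and qs = 8·2047 - 9853 = 6523.
The quantity actually transacted is the short side, supply: 6523.

6523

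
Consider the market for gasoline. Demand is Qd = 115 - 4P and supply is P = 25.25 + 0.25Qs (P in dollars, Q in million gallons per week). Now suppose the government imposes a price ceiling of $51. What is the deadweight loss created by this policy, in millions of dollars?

Rearranging supply gives Qs = 4P - 101. In a free market, 115 - 4P = 4P - 101 gives the equilibrium P* = 27, Q* = 7.
Since 51 is above P* = 27, the ceiling does not bind and the free-market outcome prevails.
Since the control does not bind, no trades are prevented and deadweight loss is zero.

0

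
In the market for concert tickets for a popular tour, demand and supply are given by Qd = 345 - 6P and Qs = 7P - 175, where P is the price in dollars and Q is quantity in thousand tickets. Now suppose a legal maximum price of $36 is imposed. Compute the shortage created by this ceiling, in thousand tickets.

52

Without the control the market clears where 345 - 6P = 7P - 175, i.e. P* = 40 and Q* = 105.
Because the ceiling (36) lies below the market-clearing price, it is binding.
At P = 36: Qd = 345 - 6·36 = 129 and Qs = 7·36 - 175 = 77.
Shortage = Qd - Qs = 129 - 77 = 52.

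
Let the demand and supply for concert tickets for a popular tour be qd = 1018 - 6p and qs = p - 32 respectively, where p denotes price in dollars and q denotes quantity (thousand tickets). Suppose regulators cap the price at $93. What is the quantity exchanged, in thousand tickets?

Setting quantity demanded equal to quantity supplied, 1018 - 6p = p - 32, gives p* = 150 and q* = 118.
The ceiling of 93 is below the equilibrium price 150, so it binds.
At p = 93: qd = 1018 - 6·93 = 460 and qs = 93 - 32 = 61.
The quantity actually transacted is the short side, supply: 61.

61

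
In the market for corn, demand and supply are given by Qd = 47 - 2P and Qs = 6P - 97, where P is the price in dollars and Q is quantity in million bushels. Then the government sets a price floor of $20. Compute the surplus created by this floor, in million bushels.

16

In a free market, 47 - 2P = 6P - 97 gives the equilibrium P* = 18, Q* = 11.
Since 20 > 18, the floor is binding.
At P = 20: Qd = 47 - 2·20 = 7 and Qs = 6·20 - 97 = 23.
Surplus = Qs - Qd = 23 - 7 = 16.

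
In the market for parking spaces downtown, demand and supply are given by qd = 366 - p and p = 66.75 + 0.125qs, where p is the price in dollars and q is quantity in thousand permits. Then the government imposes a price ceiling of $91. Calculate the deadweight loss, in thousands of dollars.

2916

Rearranging supply gives qs = 8p - 534. Equilibrium: 366 - p = 8p - 534, so 900 = 9p and p* = 100, q* = 266.
The ceiling of 91 is below the equilibrium price 100, so it binds.
At p = 91: qd = 366 - 91 = 275 and qs = 8·91 - 534 = 194.
Quantity traded falls to 194. At q = 194 the demand price is 366 - 194 = 172 and the supply price is (534 + 194)/8 = 91.
Deadweight loss = ½ · (172 - 91) · (266 - 194) = ½ · 81 · 72 = 2916.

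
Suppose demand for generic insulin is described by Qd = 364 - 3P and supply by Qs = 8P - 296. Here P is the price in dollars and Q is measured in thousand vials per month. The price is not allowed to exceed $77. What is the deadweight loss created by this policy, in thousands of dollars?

0

In a free market, 364 - 3P = 8P - 296 gives the equilibrium P* = 60, Q* = 184.
Since 77 is above P* = 60, the ceiling does not bind and the free-market outcome prevails.
Since the control does not bind, no trades are prevented and deadweight loss is zero.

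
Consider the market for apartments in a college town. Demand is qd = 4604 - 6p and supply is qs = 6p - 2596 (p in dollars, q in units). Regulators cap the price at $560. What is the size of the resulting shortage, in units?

In a free market, 4604 - 6p = 6p - 2596 gives the equilibrium p* = 600, q* = 1004.
The ceiling of 560 is below the equilibrium price 600, so it binds.
At p = 560: qd = 4604 - 6·560 = 1244 and qs = 6·560 - 2596 = 764.
Shortage = qd - qs = 1244 - 764 = 480.

480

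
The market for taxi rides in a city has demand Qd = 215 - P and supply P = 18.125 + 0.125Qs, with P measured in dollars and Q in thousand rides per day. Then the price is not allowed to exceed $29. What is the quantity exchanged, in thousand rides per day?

Rearranging supply gives Qs = 8P - 145. In a free market, 215 - P = 8P - 145 gives the equilibrium P* = 40, Q* = 175.
Since 29 < 40, the ceiling is binding.
At P = 29: Qd = 215 - 29 = 186 and Qs = 8·29 - 145 = 87.
The quantity actually transacted is the short side, supply: 87.

87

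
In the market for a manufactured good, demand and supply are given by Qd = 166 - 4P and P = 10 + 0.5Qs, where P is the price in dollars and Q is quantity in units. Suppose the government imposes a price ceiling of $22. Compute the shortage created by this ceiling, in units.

54

Rearranging supply gives Qs = 2P - 20. Equilibrium: 166 - 4P = 2P - 20, so 186 = 6P and P* = 31, Q* = 42.
Because the ceiling (22) lies below the market-clearing price, it is binding.
At P = 22: Qd = 166 - 4·22 = 78 and Qs = 2·22 - 20 = 24.
Shortage = Qd - Qs = 78 - 24 = 54.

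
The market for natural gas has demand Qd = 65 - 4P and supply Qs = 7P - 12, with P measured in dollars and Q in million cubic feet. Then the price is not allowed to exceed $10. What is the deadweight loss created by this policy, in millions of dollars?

In a free market, 65 - 4P = 7P - 12 gives the equilibrium P* = 7, Q* = 37.
The ceiling of 10 is above the equilibrium price 7, so it is not binding; the market clears at P* = 7, Q* = 37.
Since the control does not bind, no trades are prevented and deadweight loss is zero.

0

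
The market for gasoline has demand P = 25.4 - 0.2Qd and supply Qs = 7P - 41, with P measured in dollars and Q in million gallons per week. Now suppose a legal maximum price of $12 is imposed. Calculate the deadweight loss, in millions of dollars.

Rearranging demand gives Qd = 127 - 5P. In a free market, 127 - 5P = 7P - 41 gives the equilibrium P* = 14, Q* = 57.
Since 12 < 14, the ceiling is binding.
At P = 12: Qd = 127 - 5·12 = 67 and Qs = 7·12 - 41 = 43.
Quantity traded falls to 43. At Q = 43 the demand price is (127 - 43)/5 = 16.8 and the supply price is (41 + 43)/7 = 12.
Deadweight loss = ½ · (16.8 - 12) · (57 - 43) = ½ · 4.8 · 14 = 33.6.

33.6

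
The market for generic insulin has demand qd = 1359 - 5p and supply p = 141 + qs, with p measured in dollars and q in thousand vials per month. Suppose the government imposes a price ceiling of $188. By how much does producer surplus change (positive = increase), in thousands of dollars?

-4836

Rearranging supply gives qs = p - 141. In a free market, 1359 - 5p = p - 141 gives the equilibrium p* = 250, q* = 109.
The ceiling of 188 is below the equilibrium price 250, so it binds.
At p = 188: qd = 1359 - 5·188 = 419 and qs = 188 - 141 = 47.
Producer surplus without the control is ½ · (250 - 141) · 109 = 5940.5.
With the ceiling, producers sell 47 units at 188, so PS = ½ · (188 - 141) · 47 = 1104.5.
Change in producer surplus = 1104.5 - 5940.5 = -4836.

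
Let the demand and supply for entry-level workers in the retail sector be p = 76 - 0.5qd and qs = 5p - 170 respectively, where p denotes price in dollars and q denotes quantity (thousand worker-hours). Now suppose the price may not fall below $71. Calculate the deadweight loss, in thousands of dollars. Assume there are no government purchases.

Rearranging demand gives qd = 152 - 2p. In a free market, 152 - 2p = 5p - 170 gives the equilibrium p* = 46, q* = 60.
Since 71 > 46, the floor is binding.
At p = 71: qd = 152 - 2·71 = 10 and qs = 5·71 - 170 = 185.
Quantity traded falls to 10. At q = 10 the demand price is (152 - 10)/2 = 71 and the supply price is (170 + 10)/5 = 36.
Deadweight loss = ½ · (71 - 36) · (60 - 10) = ½ · 35 · 50 = 875.

875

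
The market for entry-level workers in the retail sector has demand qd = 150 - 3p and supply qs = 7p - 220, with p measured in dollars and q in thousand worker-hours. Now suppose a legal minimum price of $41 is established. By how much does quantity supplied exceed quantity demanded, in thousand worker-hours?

Equilibrium: 150 - 3p = 7p - 220, so 370 = 10p and p* = 37, q* = 39.
The floor of 41 is above the equilibrium price 37, so it binds.
At p = 41: qd = 150 - 3·41 = 27 and qs = 7·41 - 220 = 67.
Surplus = qs - qd = 67 - 27 = 40.

40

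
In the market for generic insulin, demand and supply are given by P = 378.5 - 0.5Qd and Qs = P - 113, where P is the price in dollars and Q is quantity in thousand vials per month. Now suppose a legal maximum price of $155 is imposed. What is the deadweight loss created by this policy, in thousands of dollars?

Rearranging demand gives Qd = 757 - 2P. Equilibrium: 757 - 2P = P - 113, so 870 = 3P and P* = 290, Q* = 177.
Since 155 < 290, the ceiling is binding.
At P = 155: Qd = 757 - 2·155 = 447 and Qs = 155 - 113 = 42.
Quantity traded falls to 42. At Q = 42 the demand price is (757 - 42)/2 = 357.5 and the supply price is 113 + 42 = 155.
Deadweight loss = ½ · (357.5 - 155) · (177 - 42) = ½ · 202.5 · 135 = 13668.75.

13668.75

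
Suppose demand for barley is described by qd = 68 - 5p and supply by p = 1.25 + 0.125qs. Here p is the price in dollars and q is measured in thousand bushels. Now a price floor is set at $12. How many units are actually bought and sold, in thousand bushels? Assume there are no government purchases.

8

Rearranging supply gives qs = 8p - 10. Equilibrium: 68 - 5p = 8p - 10, so 78 = 13p and p* = 6, q* = 38.
The floor of 12 is above the equilibrium price 6, so it binds.
At p = 12: qd = 68 - 5·12 = 8 and qs = 8·12 - 10 = 86.
The quantity actually transacted is the short side, demand: 8.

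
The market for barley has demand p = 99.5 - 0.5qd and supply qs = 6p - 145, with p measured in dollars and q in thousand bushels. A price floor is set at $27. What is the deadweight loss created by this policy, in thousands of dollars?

Rearranging demand gives qd = 199 - 2p. Setting quantity demanded equal to quantity supplied, 199 - 2p = 6p - 145, gives p* = 43 and q* = 113.
The floor of 27 is below the equilibrium price 43, so it is not binding; the market clears at p* = 43, q* = 113.
Since the control does not bind, no trades are prevented and deadweight loss is zero.

0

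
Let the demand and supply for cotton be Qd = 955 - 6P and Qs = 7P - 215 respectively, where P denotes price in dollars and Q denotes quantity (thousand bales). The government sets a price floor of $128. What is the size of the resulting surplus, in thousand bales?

494

Setting quantity demanded equal to quantity supplied, 955 - 6P = 7P - 215, gives P* = 90 and Q* = 415.
The floor of 128 is above the equilibrium price 90, so it binds.
At P = 128: Qd = 955 - 6·128 = 187 and Qs = 7·128 - 215 = 681.
Surplus = Qs - Qd = 681 - 187 = 494.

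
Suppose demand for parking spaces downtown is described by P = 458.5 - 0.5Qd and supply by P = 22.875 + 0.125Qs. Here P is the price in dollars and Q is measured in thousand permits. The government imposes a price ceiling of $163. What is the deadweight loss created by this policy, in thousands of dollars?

0

Rearranging demand gives Qd = 917 - 2P; rearranging supply gives Qs = 8P - 183. Setting quantity demanded equal to quantity supplied, 917 - 2P = 8P - 183, gives P* = 110 and Q* = 697.
Since 163 is above P* = 110, the ceiling does not bind and the free-market outcome prevails.
Since the control does not bind, no trades are prevented and deadweight loss is zero.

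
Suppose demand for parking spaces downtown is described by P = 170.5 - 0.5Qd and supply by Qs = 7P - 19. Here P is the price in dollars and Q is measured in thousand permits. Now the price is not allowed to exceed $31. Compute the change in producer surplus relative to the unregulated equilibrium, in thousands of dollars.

-2065.5

Rearranging demand gives Qd = 341 - 2P. In a free market, 341 - 2P = 7P - 19 gives the equilibrium P* = 40, Q* = 261.
The ceiling of 31 is below the equilibrium price 40, so it binds.
At P = 31: Qd = 341 - 2·31 = 279 and Qs = 7·31 - 19 = 198.
Producer surplus without the control is ½ · (40 - 19/7) · 261 = 68121/14.
With the ceiling, producers sell 198 units at 31, so PS = ½ · (31 - 19/7) · 198 = 19602/7.
Change in producer surplus = 19602/7 - 68121/14 = -2065.5.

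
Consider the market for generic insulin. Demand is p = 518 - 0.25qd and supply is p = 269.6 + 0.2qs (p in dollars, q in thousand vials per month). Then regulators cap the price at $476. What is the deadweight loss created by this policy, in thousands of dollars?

0

Rearranging demand gives qd = 2072 - 4p; rearranging supply gives qs = 5p - 1348. In a free market, 2072 - 4p = 5p - 1348 gives the equilibrium p* = 380, q* = 552.
The ceiling of 476 is above the equilibrium price 380, so it is not binding; the market clears at p* = 380, q* = 552.
Since the control does not bind, no trades are prevented and deadweight loss is zero.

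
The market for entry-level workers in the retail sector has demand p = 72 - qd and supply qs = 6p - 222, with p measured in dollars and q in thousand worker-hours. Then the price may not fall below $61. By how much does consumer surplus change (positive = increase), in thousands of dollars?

-389.5

Rearranging demand gives qd = 72 - p. Without the control the market clears where 72 - p = 6p - 222, i.e. p* = 42 and q* = 30.
The floor of 61 is above the equilibrium price 42, so it binds.
At p = 61: qd = 72 - 61 = 11 and qs = 6·61 - 222 = 144.
Consumer surplus without the control is ½ · (72 - 42) · 30 = 450.
With the floor, consumers buy 11 units at 61, so CS = ½ · (72 - 61) · 11 = 60.5.
Change in consumer surplus = 60.5 - 450 = -389.5.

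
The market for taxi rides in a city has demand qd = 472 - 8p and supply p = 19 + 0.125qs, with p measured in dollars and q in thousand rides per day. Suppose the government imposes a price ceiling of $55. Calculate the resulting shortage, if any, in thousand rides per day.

Rearranging supply gives qs = 8p - 152. Setting quantity demanded equal to quantity supplied, 472 - 8p = 8p - 152, gives p* = 39 and q* = 160.
The ceiling of 55 is above the equilibrium price 39, so it is not binding; the market clears at p* = 39, q* = 160.
Since the control does not bind, there is no shortage.

0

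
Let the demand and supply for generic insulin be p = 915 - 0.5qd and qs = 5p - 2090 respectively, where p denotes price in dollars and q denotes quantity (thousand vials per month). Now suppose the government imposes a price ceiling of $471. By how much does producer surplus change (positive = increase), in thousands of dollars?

-43387.5

Rearranging demand gives qd = 1830 - 2p. In a free market, 1830 - 2p = 5p - 2090 gives the equilibrium p* = 560, q* = 710.
The ceiling of 471 is below the equilibrium price 560, so it binds.
At p = 471: qd = 1830 - 2·471 = 888 and qs = 5·471 - 2090 = 265.
Producer surplus without the control is ½ · (560 - 418) · 710 = 50410.
With the ceiling, producers sell 265 units at 471, so PS = ½ · (471 - 418) · 265 = 7022.5.
Change in producer surplus = 7022.5 - 50410 = -43387.5.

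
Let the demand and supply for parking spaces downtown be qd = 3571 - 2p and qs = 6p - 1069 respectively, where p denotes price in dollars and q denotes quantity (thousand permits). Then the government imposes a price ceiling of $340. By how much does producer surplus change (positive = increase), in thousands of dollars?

-405840

Equilibrium: 3571 - 2p = 6p - 1069, so 4640 = 8p and p* = 580, q* = 2411.
Because the ceiling (340) lies below the market-clearing price, it is binding.
At p = 340: qd = 3571 - 2·340 = 2891 and qs = 6·340 - 1069 = 971.
Producer surplus without the control is ½ · (580 - 1069/6) · 2411 = 5812921/12.
With the ceiling, producers sell 971 units at 340, so PS = ½ · (340 - 1069/6) · 971 = 942841/12.
Change in producer surplus = 942841/12 - 5812921/12 = -405840.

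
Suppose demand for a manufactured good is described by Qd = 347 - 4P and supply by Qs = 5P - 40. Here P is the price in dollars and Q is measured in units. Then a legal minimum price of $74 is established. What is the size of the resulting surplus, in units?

279

In a free market, 347 - 4P = 5P - 40 gives the equilibrium P* = 43, Q* = 175.
Because the floor (74) lies above the market-clearing price, it is binding.
At P = 74: Qd = 347 - 4·74 = 51 and Qs = 5·74 - 40 = 330.
Surplus = Qs - Qd = 330 - 51 = 279.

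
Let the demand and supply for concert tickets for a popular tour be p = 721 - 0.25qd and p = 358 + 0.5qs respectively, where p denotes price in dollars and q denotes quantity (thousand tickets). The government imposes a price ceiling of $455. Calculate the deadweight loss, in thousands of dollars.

31537.5

Rearranging demand gives qd = 2884 - 4p; rearranging supply gives qs = 2p - 716. In a free market, 2884 - 4p = 2p - 716 gives the equilibrium p* = 600, q* = 484.
Because the ceiling (455) lies below the market-clearing price, it is binding.
At p = 455: qd = 2884 - 4·455 = 1064 and qs = 2·455 - 716 = 194.
Quantity traded falls to 194. At q = 194 the demand price is (2884 - 194)/4 = 672.5 and the supply price is (716 + 194)/2 = 455.
Deadweight loss = ½ · (672.5 - 455) · (484 - 194) = ½ · 217.5 · 290 = 31537.5.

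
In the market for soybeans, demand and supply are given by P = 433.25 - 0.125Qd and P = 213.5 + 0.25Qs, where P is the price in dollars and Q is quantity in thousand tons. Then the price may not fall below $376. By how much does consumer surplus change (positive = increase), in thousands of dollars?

Rearranging demand gives Qd = 3466 - 8P; rearranging supply gives Qs = 4P - 854. Without the control the market clears where 3466 - 8P = 4P - 854, i.e. P* = 360 and Q* = 586.
Since 376 > 360, the floor is binding.
At P = 376: Qd = 3466 - 8·376 = 458 and Qs = 4·376 - 854 = 650.
Consumer surplus without the control is ½ · (433.25 - 360) · 586 = 21462.25.
With the floor, consumers buy 458 units at 376, so CS = ½ · (433.25 - 376) · 458 = 13110.25.
Change in consumer surplus = 13110.25 - 21462.25 = -8352.

-8352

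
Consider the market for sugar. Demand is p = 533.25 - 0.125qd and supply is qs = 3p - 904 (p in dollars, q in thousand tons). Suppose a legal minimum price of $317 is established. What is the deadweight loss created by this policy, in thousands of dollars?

0

Rearranging demand gives qd = 4266 - 8p. Without the control the market clears where 4266 - 8p = 3p - 904, i.e. p* = 470 and q* = 506.
Since 317 is below p* = 470, the floor does not bind and the free-market outcome prevails.
Since the control does not bind, no trades are prevented and deadweight loss is zero.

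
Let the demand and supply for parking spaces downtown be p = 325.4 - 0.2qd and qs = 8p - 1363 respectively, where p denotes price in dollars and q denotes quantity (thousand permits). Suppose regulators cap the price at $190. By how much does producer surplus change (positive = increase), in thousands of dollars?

Rearranging demand gives qd = 1627 - 5p. Without the control the market clears where 1627 - 5p = 8p - 1363, i.e. p* = 230 and q* = 477.
Because the ceiling (190) lies below the market-clearing price, it is binding.
At p = 190: qd = 1627 - 5·190 = 677 and qs = 8·190 - 1363 = 157.
Producer surplus without the control is ½ · (230 - 170.375) · 477 = 14220.5625.
With the ceiling, producers sell 157 units at 190, so PS = ½ · (190 - 170.375) · 157 = 1540.5625.
Change in producer surplus = 1540.5625 - 14220.5625 = -12680.

-12680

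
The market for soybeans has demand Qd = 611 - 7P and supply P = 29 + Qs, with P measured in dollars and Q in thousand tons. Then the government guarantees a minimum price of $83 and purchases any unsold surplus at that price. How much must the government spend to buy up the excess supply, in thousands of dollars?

1992

Rearranging supply gives Qs = P - 29. Setting quantity demanded equal to quantity supplied, 611 - 7P = P - 29, gives P* = 80 and Q* = 51.
Since 83 > 80, the floor is binding.
At P = 83: Qd = 611 - 7·83 = 30 and Qs = 83 - 29 = 54.
Surplus = Qs - Qd = 24.
Government expenditure = surplus × support price = 24 × 83 = 1992.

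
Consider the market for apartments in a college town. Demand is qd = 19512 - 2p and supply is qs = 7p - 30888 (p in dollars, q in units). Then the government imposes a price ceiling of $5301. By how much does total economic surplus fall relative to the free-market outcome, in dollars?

1408065.75

Setting quantity demanded equal to quantity supplied, 19512 - 2p = 7p - 30888, gives p* = 5600 and q* = 8312.
The ceiling of 5301 is below the equilibrium price 5600, so it binds.
At p = 5301: qd = 19512 - 2·5301 = 8910 and qs = 7·5301 - 30888 = 6219.
Quantity traded falls to 6219. At q = 6219 the demand price is (19512 - 6219)/2 = 6646.5 and the supply price is (30888 + 6219)/7 = 5301.
Deadweight loss = ½ · (6646.5 - 5301) · (8312 - 6219) = ½ · 1345.5 · 2093 = 1408065.75.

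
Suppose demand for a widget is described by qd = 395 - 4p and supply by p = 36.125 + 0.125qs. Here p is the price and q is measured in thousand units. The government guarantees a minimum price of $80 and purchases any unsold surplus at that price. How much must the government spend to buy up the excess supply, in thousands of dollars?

22080

Rearranging supply gives qs = 8p - 289. Without the control the market clears where 395 - 4p = 8p - 289, i.e. p* = 57 and q* = 167.
Since 80 > 57, the floor is binding.
At p = 80: qd = 395 - 4·80 = 75 and qs = 8·80 - 289 = 351.
Surplus = qs - qd = 276.
Government expenditure = surplus × support price = 276 × 80 = 22080.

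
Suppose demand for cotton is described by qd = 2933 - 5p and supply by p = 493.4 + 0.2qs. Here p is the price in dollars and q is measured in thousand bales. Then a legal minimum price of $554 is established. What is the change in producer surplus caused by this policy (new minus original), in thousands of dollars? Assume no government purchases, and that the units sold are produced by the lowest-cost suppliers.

1792

Rearranging supply gives qs = 5p - 2467. Equilibrium: 2933 - 5p = 5p - 2467, so 5400 = 10p and p* = 540, q* = 233.
Since 554 > 540, the floor is binding.
At p = 554: qd = 2933 - 5·554 = 163 and qs = 5·554 - 2467 = 303.
Producer surplus without the control is ½ · (540 - 493.4) · 233 = 5428.9.
With the floor, 163 units are sold at 554. The supply price at q = 163 is 526, so PS = ½ · [(554 - 493.4) + (554 - 526)] · 163 = 7220.9.
Change in producer surplus = 7220.9 - 5428.9 = 1792.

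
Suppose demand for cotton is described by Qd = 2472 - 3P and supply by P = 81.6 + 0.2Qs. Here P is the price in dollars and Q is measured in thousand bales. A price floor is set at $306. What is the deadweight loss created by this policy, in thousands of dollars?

0

Rearranging supply gives Qs = 5P - 408. Without the control the market clears where 2472 - 3P = 5P - 408, i.e. P* = 360 and Q* = 1392.
The floor of 306 is below the equilibrium price 360, so it is not binding; the market clears at P* = 360, Q* = 1392.
Since the control does not bind, no trades are prevented and deadweight loss is zero.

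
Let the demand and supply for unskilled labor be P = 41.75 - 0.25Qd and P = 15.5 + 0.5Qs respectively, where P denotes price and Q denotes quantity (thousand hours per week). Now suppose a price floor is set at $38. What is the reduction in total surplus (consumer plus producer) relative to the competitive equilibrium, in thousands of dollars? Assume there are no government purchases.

Rearranging demand gives Qd = 167 - 4P; rearranging supply gives Qs = 2P - 31. Without the control the market clears where 167 - 4P = 2P - 31, i.e. P* = 33 and Q* = 35.
Since 38 > 33, the floor is binding.
At P = 38: Qd = 167 - 4·38 = 15 and Qs = 2·38 - 31 = 45.
Quantity traded falls to 15. At Q = 15 the demand price is (167 - 15)/4 = 38 and the supply price is (31 + 15)/2 = 23.
Deadweight loss = ½ · (38 - 23) · (35 - 15) = ½ · 15 · 20 = 150.

150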